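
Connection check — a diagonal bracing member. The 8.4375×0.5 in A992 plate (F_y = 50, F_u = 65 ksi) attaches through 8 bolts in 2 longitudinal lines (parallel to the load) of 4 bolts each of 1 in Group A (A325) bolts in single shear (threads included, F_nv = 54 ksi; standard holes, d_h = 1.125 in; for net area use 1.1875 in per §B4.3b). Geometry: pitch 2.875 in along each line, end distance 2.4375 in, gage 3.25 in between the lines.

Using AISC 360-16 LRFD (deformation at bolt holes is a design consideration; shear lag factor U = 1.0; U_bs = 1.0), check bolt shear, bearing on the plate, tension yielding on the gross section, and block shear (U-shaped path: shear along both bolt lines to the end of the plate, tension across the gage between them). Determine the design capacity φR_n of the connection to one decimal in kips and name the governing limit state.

Bolt shear: A_b = π(1)²/4 = 0.7854 in². φR_n = 0.75 × 54 × 0.7854 × 8 × 1 = 254.5 kips.
Bearing (0.5 in plate, F_u = 65 ksi): end bolts L_c = 2.4375 − 1.125/2 = 1.875, R_n = min(1.2×1.875×0.5×65, 2.4×1×0.5×65) = 73.125 kips/bolt; interior L_c = 2.875 − 1.125 = 1.75, R_n = 68.25 kips/bolt. φR_n = 0.75 × (2×73.125 + 6×68.25) = 416.8 kips.
Tension yield (gross): A_g = 8.4375×0.5 = 4.2188 in². φR_n = 0.90 × 50 × 4.2188 = 189.8 kips.
Block shear: shear path 2×[2.4375+3×2.875] = 2×11.0625 in, A_gv = 11.063, A_nv = 2×(11.0625 − 3.5×1.1875)×0.5 = 6.9063 in²; tension across gage: (3.25 − 1×1.1875)×0.5 = 1.0313 in². R_n = min(0.6×65×6.9063, 0.6×50×11.063) + 1.0×65×1.0313 = min(269.35, 331.89) + 67.035 = 336.39 kips. φR_n = 0.75 × 336.39 = 252.3 kips.
Governing: min(254.5, 416.8, 189.8, 252.3) = 189.8 kips → gross-section yield.

189.8 kips (gross-section yield governs)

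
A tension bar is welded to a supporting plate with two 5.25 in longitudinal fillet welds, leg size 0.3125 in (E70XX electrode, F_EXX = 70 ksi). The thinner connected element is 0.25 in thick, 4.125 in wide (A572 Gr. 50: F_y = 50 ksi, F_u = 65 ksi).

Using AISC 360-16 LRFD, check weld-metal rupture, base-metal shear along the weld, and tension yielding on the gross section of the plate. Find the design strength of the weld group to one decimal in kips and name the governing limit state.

46.4 kips (gross-section yield governs)

Weld metal: throat = 0.707×0.3125 = 0.22094 in, L = 2×5.25 = 10.5 in. φR_n = 0.75 × 0.6 × 70 × 0.22094 × 10.5 = 73.1 kips.
Base metal shear (0.25 in plate): yield φR_n = 1.0×0.6×50×0.25×10.5 = 78.8 kips; rupture φR_n = 0.75×0.6×65×0.25×10.5 = 76.8 kips; take 76.8 kips (rupture).
Tension yield (gross): A_g = 4.125×0.25 = 1.0313 in². φR_n = 0.90 × 50 × 1.0313 = 46.4 kips.
Governing: min(73.1, 76.8, 46.4) = 46.4 kips → gross-section yield.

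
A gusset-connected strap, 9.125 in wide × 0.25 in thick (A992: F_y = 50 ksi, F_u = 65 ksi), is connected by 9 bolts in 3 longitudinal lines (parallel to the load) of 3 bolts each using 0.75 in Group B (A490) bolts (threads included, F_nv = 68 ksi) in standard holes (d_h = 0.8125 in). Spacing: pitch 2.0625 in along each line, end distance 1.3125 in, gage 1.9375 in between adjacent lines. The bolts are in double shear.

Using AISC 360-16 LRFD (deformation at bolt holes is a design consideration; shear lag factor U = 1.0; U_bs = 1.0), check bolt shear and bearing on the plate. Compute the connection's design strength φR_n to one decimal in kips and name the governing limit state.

149.4 kips (bearing governs)

Bolt shear: A_b = π(0.75)²/4 = 0.44179 in². φR_n = 0.75 × 68 × 0.44179 × 9 × 2 = 405.6 kips.
Bearing (0.25 in plate, F_u = 65 ksi): end bolts L_c = 1.3125 − 0.8125/2 = 0.90625, R_n = min(1.2×0.90625×0.25×65, 2.4×0.75×0.25×65) = 17.672 kips/bolt; interior L_c = 2.0625 − 0.8125 = 1.25, R_n = 24.375 kips/bolt. φR_n = 0.75 × (3×17.672 + 6×24.375) = 149.4 kips.
Governing: min(405.6, 149.4) = 149.4 kips → bearing.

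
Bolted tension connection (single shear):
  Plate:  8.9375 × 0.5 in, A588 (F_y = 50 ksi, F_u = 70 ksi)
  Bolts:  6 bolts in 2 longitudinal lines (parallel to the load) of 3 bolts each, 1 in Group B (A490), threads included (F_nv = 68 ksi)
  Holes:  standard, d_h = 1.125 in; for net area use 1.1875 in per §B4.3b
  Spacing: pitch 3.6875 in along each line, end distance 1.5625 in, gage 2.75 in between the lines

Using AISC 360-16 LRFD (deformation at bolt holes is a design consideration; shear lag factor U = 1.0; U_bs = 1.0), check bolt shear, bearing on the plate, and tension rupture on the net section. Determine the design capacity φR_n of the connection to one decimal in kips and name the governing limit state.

Bolt shear: A_b = π(1)²/4 = 0.7854 in². φR_n = 0.75 × 68 × 0.7854 × 6 × 1 = 240.3 kips.
Bearing (0.5 in plate, F_u = 70 ksi): end bolts L_c = 1.5625 − 1.125/2 = 1, R_n = min(1.2×1×0.5×70, 2.4×1×0.5×70) = 42 kips/bolt; interior L_c = 3.6875 − 1.125 = 2.5625, R_n = 84 kips/bolt. φR_n = 0.75 × (2×42 + 4×84) = 315.0 kips.
Tension rupture (net): A_n = (8.9375 − 2×1.1875)×0.5 = 3.2813 in² (U = 1.0, A_e = A_n). φR_n = 0.75 × 70 × 3.2813 = 172.3 kips.
Governing: min(240.3, 315.0, 172.3) = 172.3 kips → net-section rupture.

172.3 kips (net-section rupture governs)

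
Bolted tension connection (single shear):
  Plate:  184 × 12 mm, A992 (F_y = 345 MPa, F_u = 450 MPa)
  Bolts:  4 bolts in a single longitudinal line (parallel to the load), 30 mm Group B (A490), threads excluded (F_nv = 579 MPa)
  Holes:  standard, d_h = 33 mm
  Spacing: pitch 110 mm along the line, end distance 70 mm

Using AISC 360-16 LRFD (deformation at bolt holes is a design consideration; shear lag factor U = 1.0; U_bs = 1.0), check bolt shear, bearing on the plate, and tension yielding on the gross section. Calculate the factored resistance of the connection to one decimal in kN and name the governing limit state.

Bolt shear: A_b = π(30)²/4 = 706.86 mm². φR_n = 0.75 × 579 × 706.86 × 4 × 1 = 1227.8 kN.
Bearing (12 mm plate, F_u = 450 MPa): end bolts L_c = 70 − 33/2 = 53.5, R_n = min(1.2×53.5×12×450, 2.4×30×12×450) = 346.68 kN/bolt; interior L_c = 110 − 33 = 77, R_n = 388.8 kN/bolt. φR_n = 0.75 × (1×346.68 + 3×388.8) = 1134.8 kN.
Tension yield (gross): A_g = 184×12 = 2208 mm². φR_n = 0.90 × 345 × 2208 = 685.6 kN.
Governing: min(1227.8, 1134.8, 685.6) = 685.6 kN → gross-section yield.

685.6 kN (gross-section yield governs)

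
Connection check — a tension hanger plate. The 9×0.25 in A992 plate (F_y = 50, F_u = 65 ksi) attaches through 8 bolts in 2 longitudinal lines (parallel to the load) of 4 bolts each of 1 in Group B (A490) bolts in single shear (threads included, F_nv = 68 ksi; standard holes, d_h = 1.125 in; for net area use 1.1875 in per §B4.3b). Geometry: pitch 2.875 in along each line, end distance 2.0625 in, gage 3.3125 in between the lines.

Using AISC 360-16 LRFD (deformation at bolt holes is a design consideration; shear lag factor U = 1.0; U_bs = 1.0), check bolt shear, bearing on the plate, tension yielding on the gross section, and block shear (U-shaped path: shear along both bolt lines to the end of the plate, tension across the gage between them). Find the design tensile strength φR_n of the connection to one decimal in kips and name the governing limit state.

Bolt shear: A_b = π(1)²/4 = 0.7854 in². φR_n = 0.75 × 68 × 0.7854 × 8 × 1 = 320.4 kips.
Bearing (0.25 in plate, F_u = 65 ksi): end bolts L_c = 2.0625 − 1.125/2 = 1.5, R_n = min(1.2×1.5×0.25×65, 2.4×1×0.25×65) = 29.25 kips/bolt; interior L_c = 2.875 − 1.125 = 1.75, R_n = 34.125 kips/bolt. φR_n = 0.75 × (2×29.25 + 6×34.125) = 197.4 kips.
Tension yield (gross): A_g = 9×0.25 = 2.25 in². φR_n = 0.90 × 50 × 2.25 = 101.3 kips.
Block shear: shear path 2×[2.0625+3×2.875] = 2×10.6875 in, A_gv = 5.3438, A_nv = 2×(10.6875 − 3.5×1.1875)×0.25 = 3.2656 in²; tension across gage: (3.3125 − 1×1.1875)×0.25 = 0.53125 in². R_n = min(0.6×65×3.2656, 0.6×50×5.3438) + 1.0×65×0.53125 = min(127.36, 160.31) + 34.531 = 161.89 kips. φR_n = 0.75 × 161.89 = 121.4 kips.
Governing: min(320.4, 197.4, 101.3, 121.4) = 101.3 kips → gross-section yield.

101.3 kips (gross-section yield governs)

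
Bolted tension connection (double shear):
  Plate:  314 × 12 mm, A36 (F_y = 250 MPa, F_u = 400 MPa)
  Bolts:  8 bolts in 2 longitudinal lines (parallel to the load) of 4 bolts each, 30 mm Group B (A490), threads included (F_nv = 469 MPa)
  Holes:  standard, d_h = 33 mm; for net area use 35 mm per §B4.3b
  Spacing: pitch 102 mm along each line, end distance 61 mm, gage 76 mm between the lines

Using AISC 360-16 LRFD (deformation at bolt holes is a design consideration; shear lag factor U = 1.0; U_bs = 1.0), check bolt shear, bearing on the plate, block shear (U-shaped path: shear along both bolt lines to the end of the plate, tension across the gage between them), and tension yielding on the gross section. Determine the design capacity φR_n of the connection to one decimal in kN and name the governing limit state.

847.8 kN (gross-section yield governs)

Bolt shear: A_b = π(30)²/4 = 706.86 mm². φR_n = 0.75 × 469 × 706.86 × 8 × 2 = 3978.2 kN.
Bearing (12 mm plate, F_u = 400 MPa): end bolts L_c = 61 − 33/2 = 44.5, R_n = min(1.2×44.5×12×400, 2.4×30×12×400) = 256.32 kN/bolt; interior L_c = 102 − 33 = 69, R_n = 345.6 kN/bolt. φR_n = 0.75 × (2×256.32 + 6×345.6) = 1939.7 kN.
Block shear: shear path 2×[61+3×102] = 2×367 mm, A_gv = 8808, A_nv = 2×(367 − 3.5×35)×12 = 5868 mm²; tension across gage: (76 − 1×35)×12 = 492 mm². R_n = min(0.6×400×5868, 0.6×250×8808) + 1.0×400×492 = min(1408.3, 1321.2) + 196.8 = 1518 kN. φR_n = 0.75 × 1518 = 1138.5 kN.
Tension yield (gross): A_g = 314×12 = 3768 mm². φR_n = 0.90 × 250 × 3768 = 847.8 kN.
Governing: min(3978.2, 1939.7, 1138.5, 847.8) = 847.8 kN → gross-section yield.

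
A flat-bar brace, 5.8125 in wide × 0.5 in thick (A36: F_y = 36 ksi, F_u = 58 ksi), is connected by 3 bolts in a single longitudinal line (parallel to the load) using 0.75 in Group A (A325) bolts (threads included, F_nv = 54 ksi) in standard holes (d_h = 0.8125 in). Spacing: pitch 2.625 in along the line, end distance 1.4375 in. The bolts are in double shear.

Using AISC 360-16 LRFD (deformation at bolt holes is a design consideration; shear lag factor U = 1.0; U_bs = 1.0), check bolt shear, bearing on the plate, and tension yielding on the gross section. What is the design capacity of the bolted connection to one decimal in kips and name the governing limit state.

94.2 kips (gross-section yield governs)

Bolt shear: A_b = π(0.75)²/4 = 0.44179 in². φR_n = 0.75 × 54 × 0.44179 × 3 × 2 = 107.4 kips.
Bearing (0.5 in plate, F_u = 58 ksi): end bolts L_c = 1.4375 − 0.8125/2 = 1.03125, R_n = min(1.2×1.03125×0.5×58, 2.4×0.75×0.5×58) = 35.888 kips/bolt; interior L_c = 2.625 − 0.8125 = 1.8125, R_n = 52.2 kips/bolt. φR_n = 0.75 × (1×35.888 + 2×52.2) = 105.2 kips.
Tension yield (gross): A_g = 5.8125×0.5 = 2.9063 in². φR_n = 0.90 × 36 × 2.9063 = 94.2 kips.
Governing: min(107.4, 105.2, 94.2) = 94.2 kips → gross-section yield.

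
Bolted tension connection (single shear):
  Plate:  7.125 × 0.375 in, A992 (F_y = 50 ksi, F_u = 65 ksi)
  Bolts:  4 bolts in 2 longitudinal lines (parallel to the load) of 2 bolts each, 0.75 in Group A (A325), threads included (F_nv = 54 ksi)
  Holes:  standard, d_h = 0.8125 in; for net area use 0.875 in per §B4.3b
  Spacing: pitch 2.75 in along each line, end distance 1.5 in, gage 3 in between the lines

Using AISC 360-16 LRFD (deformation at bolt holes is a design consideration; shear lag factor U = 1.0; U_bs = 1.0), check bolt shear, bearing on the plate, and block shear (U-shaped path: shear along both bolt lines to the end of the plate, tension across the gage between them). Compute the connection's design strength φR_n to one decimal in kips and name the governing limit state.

Bolt shear: A_b = π(0.75)²/4 = 0.44179 in². φR_n = 0.75 × 54 × 0.44179 × 4 × 1 = 71.6 kips.
Bearing (0.375 in plate, F_u = 65 ksi): end bolts L_c = 1.5 − 0.8125/2 = 1.09375, R_n = min(1.2×1.09375×0.375×65, 2.4×0.75×0.375×65) = 31.992 kips/bolt; interior L_c = 2.75 − 0.8125 = 1.9375, R_n = 43.875 kips/bolt. φR_n = 0.75 × (2×31.992 + 2×43.875) = 113.8 kips.
Block shear: shear path 2×[1.5+1×2.75] = 2×4.25 in, A_gv = 3.1875, A_nv = 2×(4.25 − 1.5×0.875)×0.375 = 2.2031 in²; tension across gage: (3 − 1×0.875)×0.375 = 0.79688 in². R_n = min(0.6×65×2.2031, 0.6×50×3.1875) + 1.0×65×0.79688 = min(85.921, 95.625) + 51.797 = 137.72 kips. φR_n = 0.75 × 137.72 = 103.3 kips.
Governing: min(71.6, 113.8, 103.3) = 71.6 kips → bolt shear.

71.6 kips (bolt shear governs)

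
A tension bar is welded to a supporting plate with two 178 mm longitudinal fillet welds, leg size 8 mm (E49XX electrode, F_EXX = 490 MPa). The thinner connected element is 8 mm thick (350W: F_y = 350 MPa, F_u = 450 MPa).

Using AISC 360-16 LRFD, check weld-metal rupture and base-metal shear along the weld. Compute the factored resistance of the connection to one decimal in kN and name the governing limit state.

444.0 kN (weld metal governs)

Weld metal: throat = 0.707×8 = 5.656 mm, L = 2×178 = 356 mm. φR_n = 0.75 × 0.6 × 490 × 5.656 × 356 = 444.0 kN.
Base metal shear (8 mm plate): yield φR_n = 1.0×0.6×350×8×356 = 598.1 kN; rupture φR_n = 0.75×0.6×450×8×356 = 576.7 kN; take 576.7 kN (rupture).
Governing: min(444.0, 576.7) = 444.0 kN → weld metal.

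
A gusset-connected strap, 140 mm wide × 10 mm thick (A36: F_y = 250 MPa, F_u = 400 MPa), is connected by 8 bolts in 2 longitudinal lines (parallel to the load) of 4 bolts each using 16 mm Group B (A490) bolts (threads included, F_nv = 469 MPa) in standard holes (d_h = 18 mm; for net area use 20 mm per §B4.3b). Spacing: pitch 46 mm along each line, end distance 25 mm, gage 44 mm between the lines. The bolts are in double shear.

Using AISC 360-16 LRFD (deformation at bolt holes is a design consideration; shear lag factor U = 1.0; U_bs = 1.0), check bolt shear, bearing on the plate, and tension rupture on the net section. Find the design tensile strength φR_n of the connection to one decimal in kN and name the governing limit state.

Bolt shear: A_b = π(16)²/4 = 201.06 mm². φR_n = 0.75 × 469 × 201.06 × 8 × 2 = 1131.6 kN.
Bearing (10 mm plate, F_u = 400 MPa): end bolts L_c = 25 − 18/2 = 16, R_n = min(1.2×16×10×400, 2.4×16×10×400) = 76.8 kN/bolt; interior L_c = 46 − 18 = 28, R_n = 134.4 kN/bolt. φR_n = 0.75 × (2×76.8 + 6×134.4) = 720.0 kN.
Tension rupture (net): A_n = (140 − 2×20)×10 = 1000 mm² (U = 1.0, A_e = A_n). φR_n = 0.75 × 400 × 1000 = 300.0 kN.
Governing: min(1131.6, 720.0, 300.0) = 300.0 kN → net-section rupture.

300.0 kN (net-section rupture governs)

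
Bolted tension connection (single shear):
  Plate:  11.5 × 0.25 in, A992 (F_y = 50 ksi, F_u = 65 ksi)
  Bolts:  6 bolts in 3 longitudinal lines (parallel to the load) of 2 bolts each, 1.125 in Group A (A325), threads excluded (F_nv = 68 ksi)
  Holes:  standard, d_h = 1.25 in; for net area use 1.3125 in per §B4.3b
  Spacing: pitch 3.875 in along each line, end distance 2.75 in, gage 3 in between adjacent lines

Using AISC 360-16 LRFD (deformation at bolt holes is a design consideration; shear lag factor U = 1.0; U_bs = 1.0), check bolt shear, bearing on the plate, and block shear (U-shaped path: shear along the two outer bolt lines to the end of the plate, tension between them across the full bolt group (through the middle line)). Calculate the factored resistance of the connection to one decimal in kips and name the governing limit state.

109.2 kips (block shear governs)

Bolt shear: A_b = π(1.125)²/4 = 0.99402 in². φR_n = 0.75 × 68 × 0.99402 × 6 × 1 = 304.2 kips.
Bearing (0.25 in plate, F_u = 65 ksi): end bolts L_c = 2.75 − 1.25/2 = 2.125, R_n = min(1.2×2.125×0.25×65, 2.4×1.125×0.25×65) = 41.438 kips/bolt; interior L_c = 3.875 − 1.25 = 2.625, R_n = 43.875 kips/bolt. φR_n = 0.75 × (3×41.438 + 3×43.875) = 192.0 kips.
Block shear: shear path 2×[2.75+1×3.875] = 2×6.625 in, A_gv = 3.3125, A_nv = 2×(6.625 − 1.5×1.3125)×0.25 = 2.3281 in²; tension across gage: (6 − 2×1.3125)×0.25 = 0.84375 in². R_n = min(0.6×65×2.3281, 0.6×50×3.3125) + 1.0×65×0.84375 = min(90.796, 99.375) + 54.844 = 145.64 kips. φR_n = 0.75 × 145.64 = 109.2 kips.
Governing: min(304.2, 192.0, 109.2) = 109.2 kips → block shear.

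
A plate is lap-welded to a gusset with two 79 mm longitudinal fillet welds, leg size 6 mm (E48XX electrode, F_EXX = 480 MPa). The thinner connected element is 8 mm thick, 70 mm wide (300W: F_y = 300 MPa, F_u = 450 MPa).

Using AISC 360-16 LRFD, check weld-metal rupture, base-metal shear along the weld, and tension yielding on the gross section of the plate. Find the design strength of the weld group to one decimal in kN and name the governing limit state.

144.8 kN (weld metal governs)

Weld metal: throat = 0.707×6 = 4.242 mm, L = 2×79 = 158 mm. φR_n = 0.75 × 0.6 × 480 × 4.242 × 158 = 144.8 kN.
Base metal shear (8 mm plate): yield φR_n = 1.0×0.6×300×8×158 = 227.5 kN; rupture φR_n = 0.75×0.6×450×8×158 = 256.0 kN; take 227.5 kN (yield).
Tension yield (gross): A_g = 70×8 = 560 mm². φR_n = 0.90 × 300 × 560 = 151.2 kN.
Governing: min(144.8, 227.5, 151.2) = 144.8 kN → weld metal.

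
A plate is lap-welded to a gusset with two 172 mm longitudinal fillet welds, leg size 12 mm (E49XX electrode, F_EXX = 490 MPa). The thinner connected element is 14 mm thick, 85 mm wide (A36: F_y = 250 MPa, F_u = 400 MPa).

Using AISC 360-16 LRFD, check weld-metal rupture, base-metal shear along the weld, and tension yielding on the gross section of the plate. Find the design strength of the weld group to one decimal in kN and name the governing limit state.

Weld metal: throat = 0.707×12 = 8.484 mm, L = 2×172 = 344 mm. φR_n = 0.75 × 0.6 × 490 × 8.484 × 344 = 643.5 kN.
Base metal shear (14 mm plate): yield φR_n = 1.0×0.6×250×14×344 = 722.4 kN; rupture φR_n = 0.75×0.6×400×14×344 = 866.9 kN; take 722.4 kN (yield).
Tension yield (gross): A_g = 85×14 = 1190 mm². φR_n = 0.90 × 250 × 1190 = 267.8 kN.
Governing: min(643.5, 722.4, 267.8) = 267.8 kN → gross-section yield.

267.8 kN (gross-section yield governs)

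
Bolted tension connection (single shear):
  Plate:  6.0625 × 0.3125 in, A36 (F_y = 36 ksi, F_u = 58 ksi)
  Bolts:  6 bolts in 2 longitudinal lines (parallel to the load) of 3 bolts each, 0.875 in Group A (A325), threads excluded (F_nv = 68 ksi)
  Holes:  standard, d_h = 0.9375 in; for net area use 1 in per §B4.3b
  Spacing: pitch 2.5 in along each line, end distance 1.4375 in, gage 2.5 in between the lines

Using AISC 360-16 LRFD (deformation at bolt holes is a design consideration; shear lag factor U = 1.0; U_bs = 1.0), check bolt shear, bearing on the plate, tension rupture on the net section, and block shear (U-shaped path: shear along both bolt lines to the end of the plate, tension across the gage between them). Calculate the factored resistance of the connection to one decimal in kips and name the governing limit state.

Bolt shear: A_b = π(0.875)²/4 = 0.60132 in². φR_n = 0.75 × 68 × 0.60132 × 6 × 1 = 184.0 kips.
Bearing (0.3125 in plate, F_u = 58 ksi): end bolts L_c = 1.4375 − 0.9375/2 = 0.96875, R_n = min(1.2×0.96875×0.3125×58, 2.4×0.875×0.3125×58) = 21.07 kips/bolt; interior L_c = 2.5 − 0.9375 = 1.5625, R_n = 33.984 kips/bolt. φR_n = 0.75 × (2×21.07 + 4×33.984) = 133.6 kips.
Tension rupture (net): A_n = (6.0625 − 2×1)×0.3125 = 1.2695 in² (U = 1.0, A_e = A_n). φR_n = 0.75 × 58 × 1.2695 = 55.2 kips.
Block shear: shear path 2×[1.4375+2×2.5] = 2×6.4375 in, A_gv = 4.0234, A_nv = 2×(6.4375 − 2.5×1)×0.3125 = 2.4609 in²; tension across gage: (2.5 − 1×1)×0.3125 = 0.46875 in². R_n = min(0.6×58×2.4609, 0.6×36×4.0234) + 1.0×58×0.46875 = min(85.639, 86.905) + 27.188 = 112.83 kips. φR_n = 0.75 × 112.83 = 84.6 kips.
Governing: min(184.0, 133.6, 55.2, 84.6) = 55.2 kips → net-section rupture.

55.2 kips (net-section rupture governs)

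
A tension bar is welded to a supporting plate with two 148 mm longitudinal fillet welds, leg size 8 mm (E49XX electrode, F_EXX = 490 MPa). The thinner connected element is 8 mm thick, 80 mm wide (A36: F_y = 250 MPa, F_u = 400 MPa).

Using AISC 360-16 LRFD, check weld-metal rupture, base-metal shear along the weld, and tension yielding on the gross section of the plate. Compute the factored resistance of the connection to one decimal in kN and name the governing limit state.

144.0 kN (gross-section yield governs)

Weld metal: throat = 0.707×8 = 5.656 mm, L = 2×148 = 296 mm. φR_n = 0.75 × 0.6 × 490 × 5.656 × 296 = 369.2 kN.
Base metal shear (8 mm plate): yield φR_n = 1.0×0.6×250×8×296 = 355.2 kN; rupture φR_n = 0.75×0.6×400×8×296 = 426.2 kN; take 355.2 kN (yield).
Tension yield (gross): A_g = 80×8 = 640 mm². φR_n = 0.90 × 250 × 640 = 144.0 kN.
Governing: min(369.2, 355.2, 144.0) = 144.0 kN → gross-section yield.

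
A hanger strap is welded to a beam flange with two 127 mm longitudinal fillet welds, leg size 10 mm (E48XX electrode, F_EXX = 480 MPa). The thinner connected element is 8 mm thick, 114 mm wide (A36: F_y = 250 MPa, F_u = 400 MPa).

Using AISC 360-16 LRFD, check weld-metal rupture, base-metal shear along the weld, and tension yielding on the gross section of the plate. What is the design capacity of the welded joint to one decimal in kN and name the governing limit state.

205.2 kN (gross-section yield governs)

Weld metal: throat = 0.707×10 = 7.07 mm, L = 2×127 = 254 mm. φR_n = 0.75 × 0.6 × 480 × 7.07 × 254 = 387.9 kN.
Base metal shear (8 mm plate): yield φR_n = 1.0×0.6×250×8×254 = 304.8 kN; rupture φR_n = 0.75×0.6×400×8×254 = 365.8 kN; take 304.8 kN (yield).
Tension yield (gross): A_g = 114×8 = 912 mm². φR_n = 0.90 × 250 × 912 = 205.2 kN.
Governing: min(387.9, 304.8, 205.2) = 205.2 kN → gross-section yield.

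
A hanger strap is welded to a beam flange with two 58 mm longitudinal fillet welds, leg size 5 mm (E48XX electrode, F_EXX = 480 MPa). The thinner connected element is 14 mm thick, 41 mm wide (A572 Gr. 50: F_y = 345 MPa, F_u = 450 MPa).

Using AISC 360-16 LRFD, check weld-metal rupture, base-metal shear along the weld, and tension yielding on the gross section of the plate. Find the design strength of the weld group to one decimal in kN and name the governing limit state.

88.6 kN (weld metal governs)

Weld metal: throat = 0.707×5 = 3.535 mm, L = 2×58 = 116 mm. φR_n = 0.75 × 0.6 × 480 × 3.535 × 116 = 88.6 kN.
Base metal shear (14 mm plate): yield φR_n = 1.0×0.6×345×14×116 = 336.2 kN; rupture φR_n = 0.75×0.6×450×14×116 = 328.9 kN; take 328.9 kN (rupture).
Tension yield (gross): A_g = 41×14 = 574 mm². φR_n = 0.90 × 345 × 574 = 178.2 kN.
Governing: min(88.6, 328.9, 178.2) = 88.6 kN → weld metal.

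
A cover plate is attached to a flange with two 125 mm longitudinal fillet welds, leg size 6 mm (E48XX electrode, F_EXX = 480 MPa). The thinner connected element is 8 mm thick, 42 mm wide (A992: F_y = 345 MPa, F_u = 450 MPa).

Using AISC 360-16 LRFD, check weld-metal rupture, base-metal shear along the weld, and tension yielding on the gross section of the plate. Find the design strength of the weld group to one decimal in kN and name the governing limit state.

Weld metal: throat = 0.707×6 = 4.242 mm, L = 2×125 = 250 mm. φR_n = 0.75 × 0.6 × 480 × 4.242 × 250 = 229.1 kN.
Base metal shear (8 mm plate): yield φR_n = 1.0×0.6×345×8×250 = 414.0 kN; rupture φR_n = 0.75×0.6×450×8×250 = 405.0 kN; take 405.0 kN (rupture).
Tension yield (gross): A_g = 42×8 = 336 mm². φR_n = 0.90 × 345 × 336 = 104.3 kN.
Governing: min(229.1, 405.0, 104.3) = 104.3 kN → gross-section yield.

104.3 kN (gross-section yield governs)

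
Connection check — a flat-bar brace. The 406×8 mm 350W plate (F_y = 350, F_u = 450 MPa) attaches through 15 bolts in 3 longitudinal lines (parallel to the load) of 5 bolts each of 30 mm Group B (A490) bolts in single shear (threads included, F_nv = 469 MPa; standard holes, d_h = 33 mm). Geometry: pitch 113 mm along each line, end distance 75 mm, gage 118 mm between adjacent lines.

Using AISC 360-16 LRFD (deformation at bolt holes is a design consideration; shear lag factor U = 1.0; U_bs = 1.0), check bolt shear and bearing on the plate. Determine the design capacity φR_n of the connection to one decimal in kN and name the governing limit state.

Bolt shear: A_b = π(30)²/4 = 706.86 mm². φR_n = 0.75 × 469 × 706.86 × 15 × 1 = 3729.6 kN.
Bearing (8 mm plate, F_u = 450 MPa): end bolts L_c = 75 − 33/2 = 58.5, R_n = min(1.2×58.5×8×450, 2.4×30×8×450) = 252.72 kN/bolt; interior L_c = 113 − 33 = 80, R_n = 259.2 kN/bolt. φR_n = 0.75 × (3×252.72 + 12×259.2) = 2901.4 kN.
Governing: min(3729.6, 2901.4) = 2901.4 kN → bearing.

2901.4 kN (bearing governs)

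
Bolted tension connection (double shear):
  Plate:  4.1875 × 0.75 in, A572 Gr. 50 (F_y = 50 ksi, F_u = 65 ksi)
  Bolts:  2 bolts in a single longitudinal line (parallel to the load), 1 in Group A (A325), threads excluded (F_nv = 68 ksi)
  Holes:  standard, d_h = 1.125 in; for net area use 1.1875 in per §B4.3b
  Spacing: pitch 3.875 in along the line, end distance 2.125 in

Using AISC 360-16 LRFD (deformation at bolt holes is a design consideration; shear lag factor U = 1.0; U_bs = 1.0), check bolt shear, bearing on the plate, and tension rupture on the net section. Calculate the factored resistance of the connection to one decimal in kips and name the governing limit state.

Bolt shear: A_b = π(1)²/4 = 0.7854 in². φR_n = 0.75 × 68 × 0.7854 × 2 × 2 = 160.2 kips.
Bearing (0.75 in plate, F_u = 65 ksi): end bolts L_c = 2.125 − 1.125/2 = 1.5625, R_n = min(1.2×1.5625×0.75×65, 2.4×1×0.75×65) = 91.406 kips/bolt; interior L_c = 3.875 − 1.125 = 2.75, R_n = 117 kips/bolt. φR_n = 0.75 × (1×91.406 + 1×117) = 156.3 kips.
Tension rupture (net): A_n = (4.1875 − 1×1.1875)×0.75 = 2.25 in² (U = 1.0, A_e = A_n). φR_n = 0.75 × 65 × 2.25 = 109.7 kips.
Governing: min(160.2, 156.3, 109.7) = 109.7 kips → net-section rupture.

109.7 kips (net-section rupture governs)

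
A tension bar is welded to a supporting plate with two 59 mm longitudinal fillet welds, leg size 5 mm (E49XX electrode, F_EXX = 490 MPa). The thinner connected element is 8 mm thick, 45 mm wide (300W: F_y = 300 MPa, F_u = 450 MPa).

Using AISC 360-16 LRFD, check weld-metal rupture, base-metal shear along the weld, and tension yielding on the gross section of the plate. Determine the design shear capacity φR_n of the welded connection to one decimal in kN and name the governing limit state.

92.0 kN (weld metal governs)

Weld metal: throat = 0.707×5 = 3.535 mm, L = 2×59 = 118 mm. φR_n = 0.75 × 0.6 × 490 × 3.535 × 118 = 92.0 kN.
Base metal shear (8 mm plate): yield φR_n = 1.0×0.6×300×8×118 = 169.9 kN; rupture φR_n = 0.75×0.6×450×8×118 = 191.2 kN; take 169.9 kN (yield).
Tension yield (gross): A_g = 45×8 = 360 mm². φR_n = 0.90 × 300 × 360 = 97.2 kN.
Governing: min(92.0, 169.9, 97.2) = 92.0 kN → weld metal.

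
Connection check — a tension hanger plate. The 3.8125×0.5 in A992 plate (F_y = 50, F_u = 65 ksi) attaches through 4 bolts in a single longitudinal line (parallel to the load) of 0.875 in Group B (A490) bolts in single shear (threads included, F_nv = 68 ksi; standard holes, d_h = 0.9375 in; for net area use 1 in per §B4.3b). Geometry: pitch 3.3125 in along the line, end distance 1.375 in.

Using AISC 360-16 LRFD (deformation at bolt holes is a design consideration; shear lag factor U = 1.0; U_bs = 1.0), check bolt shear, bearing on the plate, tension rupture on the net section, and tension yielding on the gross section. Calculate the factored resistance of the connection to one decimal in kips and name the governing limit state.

Bolt shear: A_b = π(0.875)²/4 = 0.60132 in². φR_n = 0.75 × 68 × 0.60132 × 4 × 1 = 122.7 kips.
Bearing (0.5 in plate, F_u = 65 ksi): end bolts L_c = 1.375 − 0.9375/2 = 0.90625, R_n = min(1.2×0.90625×0.5×65, 2.4×0.875×0.5×65) = 35.344 kips/bolt; interior L_c = 3.3125 − 0.9375 = 2.375, R_n = 68.25 kips/bolt. φR_n = 0.75 × (1×35.344 + 3×68.25) = 180.1 kips.
Tension rupture (net): A_n = (3.8125 − 1×1)×0.5 = 1.4063 in² (U = 1.0, A_e = A_n). φR_n = 0.75 × 65 × 1.4063 = 68.6 kips.
Tension yield (gross): A_g = 3.8125×0.5 = 1.9063 in². φR_n = 0.90 × 50 × 1.9063 = 85.8 kips.
Governing: min(122.7, 180.1, 68.6, 85.8) = 68.6 kips → net-section rupture.

68.6 kips (net-section rupture governs)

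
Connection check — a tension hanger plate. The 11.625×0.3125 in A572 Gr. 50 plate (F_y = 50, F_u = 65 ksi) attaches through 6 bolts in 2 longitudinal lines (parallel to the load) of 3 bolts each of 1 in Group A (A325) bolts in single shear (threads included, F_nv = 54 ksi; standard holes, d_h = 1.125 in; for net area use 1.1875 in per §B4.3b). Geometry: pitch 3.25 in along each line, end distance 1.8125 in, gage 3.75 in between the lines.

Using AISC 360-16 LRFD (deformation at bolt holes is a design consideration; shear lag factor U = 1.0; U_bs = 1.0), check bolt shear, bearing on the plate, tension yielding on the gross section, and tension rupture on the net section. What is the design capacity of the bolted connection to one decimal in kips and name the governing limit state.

Bolt shear: A_b = π(1)²/4 = 0.7854 in². φR_n = 0.75 × 54 × 0.7854 × 6 × 1 = 190.9 kips.
Bearing (0.3125 in plate, F_u = 65 ksi): end bolts L_c = 1.8125 − 1.125/2 = 1.25, R_n = min(1.2×1.25×0.3125×65, 2.4×1×0.3125×65) = 30.469 kips/bolt; interior L_c = 3.25 − 1.125 = 2.125, R_n = 48.75 kips/bolt. φR_n = 0.75 × (2×30.469 + 4×48.75) = 192.0 kips.
Tension yield (gross): A_g = 11.625×0.3125 = 3.6328 in². φR_n = 0.90 × 50 × 3.6328 = 163.5 kips.
Tension rupture (net): A_n = (11.625 − 2×1.1875)×0.3125 = 2.8906 in² (U = 1.0, A_e = A_n). φR_n = 0.75 × 65 × 2.8906 = 140.9 kips.
Governing: min(190.9, 192.0, 163.5, 140.9) = 140.9 kips → net-section rupture.

140.9 kips (net-section rupture governs)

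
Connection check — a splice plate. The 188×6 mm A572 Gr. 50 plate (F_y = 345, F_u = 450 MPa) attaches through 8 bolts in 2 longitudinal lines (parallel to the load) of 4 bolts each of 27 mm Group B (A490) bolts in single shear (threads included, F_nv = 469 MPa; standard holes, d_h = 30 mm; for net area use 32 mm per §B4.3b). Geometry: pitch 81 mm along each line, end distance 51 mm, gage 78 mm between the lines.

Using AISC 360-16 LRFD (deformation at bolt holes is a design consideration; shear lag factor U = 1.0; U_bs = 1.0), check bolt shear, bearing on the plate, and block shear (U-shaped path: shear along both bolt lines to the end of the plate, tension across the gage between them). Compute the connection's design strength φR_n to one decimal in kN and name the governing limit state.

535.4 kN (block shear governs)

Bolt shear: A_b = π(27)²/4 = 572.56 mm². φR_n = 0.75 × 469 × 572.56 × 8 × 1 = 1611.2 kN.
Bearing (6 mm plate, F_u = 450 MPa): end bolts L_c = 51 − 30/2 = 36, R_n = min(1.2×36×6×450, 2.4×27×6×450) = 116.64 kN/bolt; interior L_c = 81 − 30 = 51, R_n = 165.24 kN/bolt. φR_n = 0.75 × (2×116.64 + 6×165.24) = 918.5 kN.
Block shear: shear path 2×[51+3×81] = 2×294 mm, A_gv = 3528, A_nv = 2×(294 − 3.5×32)×6 = 2184 mm²; tension across gage: (78 − 1×32)×6 = 276 mm². R_n = min(0.6×450×2184, 0.6×345×3528) + 1.0×450×276 = min(589.68, 730.3) + 124.2 = 713.88 kN. φR_n = 0.75 × 713.88 = 535.4 kN.
Governing: min(1611.2, 918.5, 535.4) = 535.4 kN → block shear.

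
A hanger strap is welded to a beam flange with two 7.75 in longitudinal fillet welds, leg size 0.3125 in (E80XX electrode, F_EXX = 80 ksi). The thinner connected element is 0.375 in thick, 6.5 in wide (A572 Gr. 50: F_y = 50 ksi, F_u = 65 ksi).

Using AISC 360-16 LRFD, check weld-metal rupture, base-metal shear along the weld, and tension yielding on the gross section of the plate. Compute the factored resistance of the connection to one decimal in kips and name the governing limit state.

Weld metal: throat = 0.707×0.3125 = 0.22094 in, L = 2×7.75 = 15.5 in. φR_n = 0.75 × 0.6 × 80 × 0.22094 × 15.5 = 123.3 kips.
Base metal shear (0.375 in plate): yield φR_n = 1.0×0.6×50×0.375×15.5 = 174.4 kips; rupture φR_n = 0.75×0.6×65×0.375×15.5 = 170.0 kips; take 170.0 kips (rupture).
Tension yield (gross): A_g = 6.5×0.375 = 2.4375 in². φR_n = 0.90 × 50 × 2.4375 = 109.7 kips.
Governing: min(123.3, 170.0, 109.7) = 109.7 kips → gross-section yield.

109.7 kips (gross-section yield governs)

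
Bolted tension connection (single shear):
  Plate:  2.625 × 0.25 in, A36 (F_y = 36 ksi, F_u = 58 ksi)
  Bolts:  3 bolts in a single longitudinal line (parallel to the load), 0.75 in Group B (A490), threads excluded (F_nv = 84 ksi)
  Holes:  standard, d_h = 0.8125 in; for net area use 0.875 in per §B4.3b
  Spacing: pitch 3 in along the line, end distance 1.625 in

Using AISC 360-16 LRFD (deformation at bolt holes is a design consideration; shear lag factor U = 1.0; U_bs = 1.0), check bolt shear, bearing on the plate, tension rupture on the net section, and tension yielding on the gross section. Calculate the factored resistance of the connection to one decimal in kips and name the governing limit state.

Bolt shear: A_b = π(0.75)²/4 = 0.44179 in². φR_n = 0.75 × 84 × 0.44179 × 3 × 1 = 83.5 kips.
Bearing (0.25 in plate, F_u = 58 ksi): end bolts L_c = 1.625 − 0.8125/2 = 1.21875, R_n = min(1.2×1.21875×0.25×58, 2.4×0.75×0.25×58) = 21.206 kips/bolt; interior L_c = 3 − 0.8125 = 2.1875, R_n = 26.1 kips/bolt. φR_n = 0.75 × (1×21.206 + 2×26.1) = 55.1 kips.
Tension rupture (net): A_n = (2.625 − 1×0.875)×0.25 = 0.4375 in² (U = 1.0, A_e = A_n). φR_n = 0.75 × 58 × 0.4375 = 19.0 kips.
Tension yield (gross): A_g = 2.625×0.25 = 0.65625 in². φR_n = 0.90 × 36 × 0.65625 = 21.3 kips.
Governing: min(83.5, 55.1, 19.0, 21.3) = 19.0 kips → net-section rupture.

19.0 kips (net-section rupture governs)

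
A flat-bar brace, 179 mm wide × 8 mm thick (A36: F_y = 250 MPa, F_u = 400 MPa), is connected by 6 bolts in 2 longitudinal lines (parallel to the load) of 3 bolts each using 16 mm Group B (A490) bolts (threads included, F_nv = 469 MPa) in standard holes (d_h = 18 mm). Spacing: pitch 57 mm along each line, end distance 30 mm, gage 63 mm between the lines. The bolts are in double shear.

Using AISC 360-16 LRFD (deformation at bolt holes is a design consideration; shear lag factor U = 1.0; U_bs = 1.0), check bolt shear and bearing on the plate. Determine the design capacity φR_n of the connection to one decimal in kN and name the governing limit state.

Bolt shear: A_b = π(16)²/4 = 201.06 mm². φR_n = 0.75 × 469 × 201.06 × 6 × 2 = 848.7 kN.
Bearing (8 mm plate, F_u = 400 MPa): end bolts L_c = 30 − 18/2 = 21, R_n = min(1.2×21×8×400, 2.4×16×8×400) = 80.64 kN/bolt; interior L_c = 57 − 18 = 39, R_n = 122.88 kN/bolt. φR_n = 0.75 × (2×80.64 + 4×122.88) = 489.6 kN.
Governing: min(848.7, 489.6) = 489.6 kN → bearing.

489.6 kN (bearing governs)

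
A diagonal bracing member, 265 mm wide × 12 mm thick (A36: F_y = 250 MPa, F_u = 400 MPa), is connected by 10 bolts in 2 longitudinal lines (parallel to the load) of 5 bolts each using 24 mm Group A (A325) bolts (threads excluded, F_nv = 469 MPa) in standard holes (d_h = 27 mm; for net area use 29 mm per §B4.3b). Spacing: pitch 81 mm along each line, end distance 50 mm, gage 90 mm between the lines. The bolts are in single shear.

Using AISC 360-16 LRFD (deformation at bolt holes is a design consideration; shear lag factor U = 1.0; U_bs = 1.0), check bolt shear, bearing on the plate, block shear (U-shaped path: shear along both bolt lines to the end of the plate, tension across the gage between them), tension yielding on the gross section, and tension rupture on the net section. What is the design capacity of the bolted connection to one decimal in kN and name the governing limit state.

715.5 kN (gross-section yield governs)

Bolt shear: A_b = π(24)²/4 = 452.39 mm². φR_n = 0.75 × 469 × 452.39 × 10 × 1 = 1591.3 kN.
Bearing (12 mm plate, F_u = 400 MPa): end bolts L_c = 50 − 27/2 = 36.5, R_n = min(1.2×36.5×12×400, 2.4×24×12×400) = 210.24 kN/bolt; interior L_c = 81 − 27 = 54, R_n = 276.48 kN/bolt. φR_n = 0.75 × (2×210.24 + 8×276.48) = 1974.2 kN.
Block shear: shear path 2×[50+4×81] = 2×374 mm, A_gv = 8976, A_nv = 2×(374 − 4.5×29)×12 = 5844 mm²; tension across gage: (90 − 1×29)×12 = 732 mm². R_n = min(0.6×400×5844, 0.6×250×8976) + 1.0×400×732 = min(1402.6, 1346.4) + 292.8 = 1639.2 kN. φR_n = 0.75 × 1639.2 = 1229.4 kN.
Tension yield (gross): A_g = 265×12 = 3180 mm². φR_n = 0.90 × 250 × 3180 = 715.5 kN.
Tension rupture (net): A_n = (265 − 2×29)×12 = 2484 mm² (U = 1.0, A_e = A_n). φR_n = 0.75 × 400 × 2484 = 745.2 kN.
Governing: min(1591.3, 1974.2, 1229.4, 715.5, 745.2) = 715.5 kN → gross-section yield.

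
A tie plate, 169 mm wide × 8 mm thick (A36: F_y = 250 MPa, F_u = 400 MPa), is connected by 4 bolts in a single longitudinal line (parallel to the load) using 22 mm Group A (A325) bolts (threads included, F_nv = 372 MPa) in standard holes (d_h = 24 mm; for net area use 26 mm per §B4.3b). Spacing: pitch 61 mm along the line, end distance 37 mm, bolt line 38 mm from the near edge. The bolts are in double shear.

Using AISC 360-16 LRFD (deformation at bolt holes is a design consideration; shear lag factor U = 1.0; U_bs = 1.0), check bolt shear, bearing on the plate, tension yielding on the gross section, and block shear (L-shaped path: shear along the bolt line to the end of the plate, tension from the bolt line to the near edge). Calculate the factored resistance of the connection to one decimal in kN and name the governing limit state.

245.8 kN (block shear governs)

Bolt shear: A_b = π(22)²/4 = 380.13 mm². φR_n = 0.75 × 372 × 380.13 × 4 × 2 = 848.5 kN.
Bearing (8 mm plate, F_u = 400 MPa): end bolts L_c = 37 − 24/2 = 25, R_n = min(1.2×25×8×400, 2.4×22×8×400) = 96 kN/bolt; interior L_c = 61 − 24 = 37, R_n = 142.08 kN/bolt. φR_n = 0.75 × (1×96 + 3×142.08) = 391.7 kN.
Tension yield (gross): A_g = 169×8 = 1352 mm². φR_n = 0.90 × 250 × 1352 = 304.2 kN.
Block shear: shear path 1×[37+3×61] = 1×220 mm, A_gv = 1760, A_nv = 1×(220 − 3.5×26)×8 = 1032 mm²; tension to near edge: (38 − 0.5×26)×8 = 200 mm². R_n = min(0.6×400×1032, 0.6×250×1760) + 1.0×400×200 = min(247.68, 264) + 80 = 327.68 kN. φR_n = 0.75 × 327.68 = 245.8 kN.
Governing: min(848.5, 391.7, 304.2, 245.8) = 245.8 kN → block shear.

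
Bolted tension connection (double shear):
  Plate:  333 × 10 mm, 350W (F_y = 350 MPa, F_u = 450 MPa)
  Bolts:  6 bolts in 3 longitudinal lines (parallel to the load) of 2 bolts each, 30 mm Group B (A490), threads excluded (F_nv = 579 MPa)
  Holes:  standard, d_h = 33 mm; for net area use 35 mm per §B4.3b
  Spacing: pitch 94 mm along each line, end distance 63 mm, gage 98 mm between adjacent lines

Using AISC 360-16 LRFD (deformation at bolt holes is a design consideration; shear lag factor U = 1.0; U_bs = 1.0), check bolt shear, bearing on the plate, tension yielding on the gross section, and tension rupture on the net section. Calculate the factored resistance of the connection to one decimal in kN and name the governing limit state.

769.5 kN (net-section rupture governs)

Bolt shear: A_b = π(30)²/4 = 706.86 mm². φR_n = 0.75 × 579 × 706.86 × 6 × 2 = 3683.4 kN.
Bearing (10 mm plate, F_u = 450 MPa): end bolts L_c = 63 − 33/2 = 46.5, R_n = min(1.2×46.5×10×450, 2.4×30×10×450) = 251.1 kN/bolt; interior L_c = 94 − 33 = 61, R_n = 324 kN/bolt. φR_n = 0.75 × (3×251.1 + 3×324) = 1294.0 kN.
Tension yield (gross): A_g = 333×10 = 3330 mm². φR_n = 0.90 × 350 × 3330 = 1049.0 kN.
Tension rupture (net): A_n = (333 − 3×35)×10 = 2280 mm² (U = 1.0, A_e = A_n). φR_n = 0.75 × 450 × 2280 = 769.5 kN.
Governing: min(3683.4, 1294.0, 1049.0, 769.5) = 769.5 kN → net-section rupture.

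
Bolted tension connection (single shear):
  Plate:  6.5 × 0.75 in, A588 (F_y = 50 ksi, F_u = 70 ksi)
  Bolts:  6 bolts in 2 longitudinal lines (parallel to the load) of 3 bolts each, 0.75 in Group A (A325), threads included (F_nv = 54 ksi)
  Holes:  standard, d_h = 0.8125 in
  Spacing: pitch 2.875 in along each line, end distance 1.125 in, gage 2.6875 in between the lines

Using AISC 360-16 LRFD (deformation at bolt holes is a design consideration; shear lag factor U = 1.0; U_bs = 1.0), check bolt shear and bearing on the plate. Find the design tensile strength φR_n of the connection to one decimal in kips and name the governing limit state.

107.4 kips (bolt shear governs)

Bolt shear: A_b = π(0.75)²/4 = 0.44179 in². φR_n = 0.75 × 54 × 0.44179 × 6 × 1 = 107.4 kips.
Bearing (0.75 in plate, F_u = 70 ksi): end bolts L_c = 1.125 − 0.8125/2 = 0.71875, R_n = min(1.2×0.71875×0.75×70, 2.4×0.75×0.75×70) = 45.281 kips/bolt; interior L_c = 2.875 − 0.8125 = 2.0625, R_n = 94.5 kips/bolt. φR_n = 0.75 × (2×45.281 + 4×94.5) = 351.4 kips.
Governing: min(107.4, 351.4) = 107.4 kips → bolt shear.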